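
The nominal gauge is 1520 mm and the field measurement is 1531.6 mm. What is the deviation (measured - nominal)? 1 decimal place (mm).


Deviation = measured - nominal
Deviation = 1531.6 - 1520
Deviation = 11.6 mm

11.6


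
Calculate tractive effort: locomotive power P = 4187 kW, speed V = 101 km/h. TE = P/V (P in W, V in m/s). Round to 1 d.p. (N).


Convert: P = 4187 kW = 4187000 W
V = 101 / 3.6 = 28.0556 m/s
TE = 4187000 / 28.0556
TE = 149239.6 N

149239.6


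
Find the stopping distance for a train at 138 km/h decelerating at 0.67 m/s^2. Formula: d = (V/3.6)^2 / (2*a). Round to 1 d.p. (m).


Convert speed: V = 138 / 3.6 = 38.3333 m/s
V^2 = 1469.4444
d = 1469.4444 / (2 * 0.67)
d = 1469.4444 / 1.34
d = 1096.6 m

1096.6


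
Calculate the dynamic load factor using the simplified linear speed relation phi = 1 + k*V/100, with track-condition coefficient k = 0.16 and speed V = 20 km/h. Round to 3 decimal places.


phi = 1 + k * V / 100
phi = 1 + 0.16 * 20 / 100
phi = 1 + 0.032
phi = 1.032

1.032


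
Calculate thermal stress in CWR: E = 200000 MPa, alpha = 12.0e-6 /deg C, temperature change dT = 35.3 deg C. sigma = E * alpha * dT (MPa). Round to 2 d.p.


sigma = E * alpha * dT
sigma = 200000 * 12.0e-6 * 35.3
sigma = 2.4 * 35.3
sigma = 84.72 MPa

84.72


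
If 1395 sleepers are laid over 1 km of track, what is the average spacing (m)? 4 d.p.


Spacing = 1000 m / number of sleepers
Spacing = 1000 / 1395
Spacing = 0.7168 m

0.7168


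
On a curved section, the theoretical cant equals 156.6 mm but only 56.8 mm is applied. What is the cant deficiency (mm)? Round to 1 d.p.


Cant deficiency = equilibrium cant - actual cant
CD = 156.6 - 56.8
CD = 99.8 mm

99.8


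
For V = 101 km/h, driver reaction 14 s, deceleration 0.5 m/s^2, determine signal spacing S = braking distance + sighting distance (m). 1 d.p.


V = 101 / 3.6 = 28.0556 m/s
Braking distance = 28.0556^2 / (2*0.5) = 787.1142 m
Sighting distance = 28.0556 * 14 = 392.7778 m
S = 787.1142 + 392.7778 = 1179.9 m

1179.9


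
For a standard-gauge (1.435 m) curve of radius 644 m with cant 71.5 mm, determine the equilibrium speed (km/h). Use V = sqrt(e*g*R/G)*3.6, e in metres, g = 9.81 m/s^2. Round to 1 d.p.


Convert cant: e = 71.5 mm = 0.0715 m
V_ms = sqrt(0.0715 * 9.81 * 644 / 1.435)
V_ms = sqrt(314.781366) = 17.7421 m/s
V = 17.7421 * 3.6 = 63.9 km/h

63.9


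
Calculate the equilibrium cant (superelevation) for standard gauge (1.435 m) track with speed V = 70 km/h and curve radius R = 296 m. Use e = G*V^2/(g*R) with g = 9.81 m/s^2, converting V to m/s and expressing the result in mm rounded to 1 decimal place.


Convert speed: V = 70 / 3.6 = 19.4444 m/s
Apply formula: e = 1.435 * 19.4444^2 / (9.81 * 296)
e = 1.435 * 378.0864 / 2903.76
e = 0.186845 m = 186.8 mm

186.8


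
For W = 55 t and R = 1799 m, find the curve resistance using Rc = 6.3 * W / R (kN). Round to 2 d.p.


Rc = 6.3 * W / R
Rc = 6.3 * 55 / 1799
Rc = 346.5 / 1799
Rc = 0.19 kN

0.19


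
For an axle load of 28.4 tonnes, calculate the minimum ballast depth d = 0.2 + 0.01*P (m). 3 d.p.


d = 0.2 + 0.01 * 28.4
d = 0.2 + 0.284
d = 0.484 m

0.484


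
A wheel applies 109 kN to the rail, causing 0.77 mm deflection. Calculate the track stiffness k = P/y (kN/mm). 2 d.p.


Track stiffness k = P / y
k = 109 / 0.77
k = 141.56 kN/mm

141.56


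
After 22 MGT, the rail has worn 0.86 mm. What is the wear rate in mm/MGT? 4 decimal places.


Wear rate = total wear / cumulative tonnage
Rate = 0.86 / 22
Rate = 0.0391 mm/MGT

0.0391


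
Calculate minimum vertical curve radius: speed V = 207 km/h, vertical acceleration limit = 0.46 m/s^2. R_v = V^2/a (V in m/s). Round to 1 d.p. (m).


Convert speed: V = 207 / 3.6 = 57.5 m/s
V^2 = 3306.25 m^2/s^2
R_v = 3306.25 / 0.46
R_v = 7187.5 m

7187.5


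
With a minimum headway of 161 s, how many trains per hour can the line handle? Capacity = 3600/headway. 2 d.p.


Capacity = 3600 / headway
Capacity = 3600 / 161
Capacity = 22.36 trains/hour

22.36


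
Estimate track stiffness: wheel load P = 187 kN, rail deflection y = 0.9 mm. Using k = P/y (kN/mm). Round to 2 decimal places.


Track stiffness k = P / y
k = 187 / 0.9
k = 207.78 kN/mm

207.78


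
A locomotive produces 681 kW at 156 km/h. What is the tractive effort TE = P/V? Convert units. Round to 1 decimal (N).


Convert: P = 681 kW = 681000 W
V = 156 / 3.6 = 43.3333 m/s
TE = 681000 / 43.3333
TE = 15715.4 N

15715.4


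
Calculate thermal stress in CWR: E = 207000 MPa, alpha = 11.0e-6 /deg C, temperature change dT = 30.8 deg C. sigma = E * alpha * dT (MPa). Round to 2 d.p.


sigma = E * alpha * dT
sigma = 207000 * 11.0e-6 * 30.8
sigma = 2.277 * 30.8
sigma = 70.13 MPa

70.13


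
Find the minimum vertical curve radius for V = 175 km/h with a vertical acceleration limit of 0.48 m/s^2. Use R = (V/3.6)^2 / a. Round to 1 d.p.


Convert speed: V = 175 / 3.6 = 48.6111 m/s
V^2 = 2363.0401 m^2/s^2
R_v = 2363.0401 / 0.48
R_v = 4923.0 m

4923.0


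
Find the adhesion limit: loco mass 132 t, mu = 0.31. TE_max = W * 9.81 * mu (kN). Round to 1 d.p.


TE_max = W * g * mu
TE_max = 132 * 9.81 * 0.31
TE_max = 1294.92 * 0.31
TE_max = 401.4 kN

401.4


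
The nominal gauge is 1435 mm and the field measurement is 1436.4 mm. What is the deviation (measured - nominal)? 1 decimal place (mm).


Deviation = measured - nominal
Deviation = 1436.4 - 1435
Deviation = 1.4 mm

1.4


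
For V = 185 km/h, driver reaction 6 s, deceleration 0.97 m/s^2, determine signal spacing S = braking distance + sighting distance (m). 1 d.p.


V = 185 / 3.6 = 51.3889 m/s
Braking distance = 51.3889^2 / (2*0.97) = 1361.2463 m
Sighting distance = 51.3889 * 6 = 308.3333 m
S = 1361.2463 + 308.3333 = 1669.6 m

1669.6


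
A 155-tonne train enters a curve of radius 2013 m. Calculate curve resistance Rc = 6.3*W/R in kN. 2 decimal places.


Rc = 6.3 * W / R
Rc = 6.3 * 155 / 2013
Rc = 976.5 / 2013
Rc = 0.49 kN

0.49


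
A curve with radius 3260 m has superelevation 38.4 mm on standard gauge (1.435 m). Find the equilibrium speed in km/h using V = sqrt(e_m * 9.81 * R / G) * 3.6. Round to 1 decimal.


Convert cant: e = 38.4 mm = 0.0384 m
V_ms = sqrt(0.0384 * 9.81 * 3260 / 1.435)
V_ms = sqrt(855.787484) = 29.2538 m/s
V = 29.2538 * 3.6 = 105.3 km/h

105.3


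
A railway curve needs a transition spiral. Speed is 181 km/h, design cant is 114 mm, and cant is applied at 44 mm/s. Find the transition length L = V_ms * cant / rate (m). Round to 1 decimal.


Convert speed: V = 181 / 3.6 = 50.2778 m/s
L = 50.2778 * 114 / 44
L = 5731.6667 / 44
L = 130.3 m

130.3


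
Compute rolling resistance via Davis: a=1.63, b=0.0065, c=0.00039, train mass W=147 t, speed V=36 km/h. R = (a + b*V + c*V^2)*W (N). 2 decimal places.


b*V = 0.0065 * 36 = 0.234
c*V^2 = 0.00039 * 1296 = 0.50544
R_per_t = 1.63 + 0.234 + 0.50544 = 2.36944 N/t
R_total = 2.36944 * 147 = 348.31 N

348.31


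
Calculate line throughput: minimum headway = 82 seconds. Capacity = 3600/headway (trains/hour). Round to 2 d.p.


Capacity = 3600 / headway
Capacity = 3600 / 82
Capacity = 43.90 trains/hour

43.90


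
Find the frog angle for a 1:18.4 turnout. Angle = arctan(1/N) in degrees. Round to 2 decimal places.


1/N = 1/18.4 = 0.054348
angle = arctan(0.054348) = 0.054294 rad
angle = 0.054294 * 180/pi = 3.11 degrees

3.11


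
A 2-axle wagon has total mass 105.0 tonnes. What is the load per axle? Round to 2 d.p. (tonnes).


Load per axle = total weight / number of axles
Load = 105.0 / 2
Load = 52.50 tonnes

52.50


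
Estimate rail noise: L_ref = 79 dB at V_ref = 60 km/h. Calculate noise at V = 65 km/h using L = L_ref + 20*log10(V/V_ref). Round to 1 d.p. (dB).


V/V_ref = 65 / 60 = 1.083333
log10(1.083333) = 0.034762
20 * 0.034762 = 0.6952
L = 79 + 0.6952 = 79.7 dB

79.7


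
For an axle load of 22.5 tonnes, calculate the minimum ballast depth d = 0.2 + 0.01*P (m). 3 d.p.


d = 0.2 + 0.01 * 22.5
d = 0.2 + 0.225
d = 0.425 m

0.425


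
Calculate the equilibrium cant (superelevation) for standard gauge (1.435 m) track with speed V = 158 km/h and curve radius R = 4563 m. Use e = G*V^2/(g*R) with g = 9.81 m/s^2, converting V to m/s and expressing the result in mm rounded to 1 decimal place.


Convert speed: V = 158 / 3.6 = 43.8889 m/s
Apply formula: e = 1.435 * 43.8889^2 / (9.81 * 4563)
e = 1.435 * 1926.2346 / 44763.03
e = 0.061751 m = 61.8 mm

61.8


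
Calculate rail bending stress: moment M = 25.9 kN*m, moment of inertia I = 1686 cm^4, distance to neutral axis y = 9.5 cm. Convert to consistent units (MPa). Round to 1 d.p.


Convert units:
M = 25.9 kN*m = 25900000 N*mm
y = 9.5 cm = 95 mm
I = 1686 cm^4 = 16860000 mm^4
sigma = 25900000 * 95 / 16860000
sigma = 145.9 MPa

145.9


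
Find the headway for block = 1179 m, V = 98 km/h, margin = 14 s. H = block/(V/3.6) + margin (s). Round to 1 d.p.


V = 98 / 3.6 = 27.2222 m/s
Block traversal time = 1179 / 27.2222 = 43.3102 s
Headway = 43.3102 + 14
Headway = 57.3 s

57.3


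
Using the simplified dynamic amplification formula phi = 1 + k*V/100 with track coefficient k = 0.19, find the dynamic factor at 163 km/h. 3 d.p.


phi = 1 + k * V / 100
phi = 1 + 0.19 * 163 / 100
phi = 1 + 0.3097
phi = 1.310

1.310


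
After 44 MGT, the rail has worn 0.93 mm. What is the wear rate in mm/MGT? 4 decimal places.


Wear rate = total wear / cumulative tonnage
Rate = 0.93 / 44
Rate = 0.0211 mm/MGT

0.0211


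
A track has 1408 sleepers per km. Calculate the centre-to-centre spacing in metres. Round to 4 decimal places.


Spacing = 1000 m / number of sleepers
Spacing = 1000 / 1408
Spacing = 0.7102 m

0.7102


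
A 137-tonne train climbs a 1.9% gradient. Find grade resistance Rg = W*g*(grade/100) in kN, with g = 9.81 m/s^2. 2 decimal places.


Rg = W * 9.81 * grade / 100
Rg = 137 * 9.81 * 1.9 / 100
Rg = 1343.97 * 0.019
Rg = 25.54 kN

25.54


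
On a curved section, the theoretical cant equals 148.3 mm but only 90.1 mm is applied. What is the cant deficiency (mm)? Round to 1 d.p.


Cant deficiency = equilibrium cant - actual cant
CD = 148.3 - 90.1
CD = 58.2 mm

58.2


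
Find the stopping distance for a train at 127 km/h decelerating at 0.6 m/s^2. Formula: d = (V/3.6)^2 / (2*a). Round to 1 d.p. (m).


Convert speed: V = 127 / 3.6 = 35.2778 m/s
V^2 = 1244.5216
d = 1244.5216 / (2 * 0.6)
d = 1244.5216 / 1.2
d = 1037.1 m

1037.1


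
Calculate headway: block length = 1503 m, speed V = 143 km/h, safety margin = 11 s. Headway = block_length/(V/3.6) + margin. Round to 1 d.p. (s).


V = 143 / 3.6 = 39.7222 m/s
Block traversal time = 1503 / 39.7222 = 37.8378 s
Headway = 37.8378 + 11
Headway = 48.8 s

48.8


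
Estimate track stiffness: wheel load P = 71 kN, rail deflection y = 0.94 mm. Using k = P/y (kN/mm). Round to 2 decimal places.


Track stiffness k = P / y
k = 71 / 0.94
k = 75.53 kN/mm

75.53


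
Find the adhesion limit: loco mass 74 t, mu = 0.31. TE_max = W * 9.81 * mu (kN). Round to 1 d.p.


TE_max = W * g * mu
TE_max = 74 * 9.81 * 0.31
TE_max = 725.94 * 0.31
TE_max = 225.0 kN

225.0


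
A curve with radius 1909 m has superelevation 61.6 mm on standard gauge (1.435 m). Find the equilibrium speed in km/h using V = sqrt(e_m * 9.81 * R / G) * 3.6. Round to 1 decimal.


Convert cant: e = 61.6 mm = 0.0616 m
V_ms = sqrt(0.0616 * 9.81 * 1909 / 1.435)
V_ms = sqrt(803.90318) = 28.3532 m/s
V = 28.3532 * 3.6 = 102.1 km/h

102.1


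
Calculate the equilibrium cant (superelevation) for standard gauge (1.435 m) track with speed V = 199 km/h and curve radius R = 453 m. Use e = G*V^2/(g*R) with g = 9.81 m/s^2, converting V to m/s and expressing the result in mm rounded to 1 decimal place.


Convert speed: V = 199 / 3.6 = 55.2778 m/s
Apply formula: e = 1.435 * 55.2778^2 / (9.81 * 453)
e = 1.435 * 3055.6327 / 4443.93
e = 0.986702 m = 986.7 mm

986.7


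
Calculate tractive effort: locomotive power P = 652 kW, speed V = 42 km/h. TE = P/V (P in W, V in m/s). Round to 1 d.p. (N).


Convert: P = 652 kW = 652000 W
V = 42 / 3.6 = 11.6667 m/s
TE = 652000 / 11.6667
TE = 55885.7 N

55885.7


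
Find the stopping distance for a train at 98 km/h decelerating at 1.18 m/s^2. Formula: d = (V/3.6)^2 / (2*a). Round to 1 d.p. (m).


Convert speed: V = 98 / 3.6 = 27.2222 m/s
V^2 = 741.0494
d = 741.0494 / (2 * 1.18)
d = 741.0494 / 2.36
d = 314.0 m

314.0


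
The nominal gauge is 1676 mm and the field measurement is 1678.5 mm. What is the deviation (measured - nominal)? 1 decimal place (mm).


Deviation = measured - nominal
Deviation = 1678.5 - 1676
Deviation = 2.5 mm

2.5


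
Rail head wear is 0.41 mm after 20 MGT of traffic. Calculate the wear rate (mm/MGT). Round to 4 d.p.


Wear rate = total wear / cumulative tonnage
Rate = 0.41 / 20
Rate = 0.0205 mm/MGT

0.0205


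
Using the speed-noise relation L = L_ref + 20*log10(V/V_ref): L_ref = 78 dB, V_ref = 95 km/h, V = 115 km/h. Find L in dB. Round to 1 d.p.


V/V_ref = 115 / 95 = 1.210526
log10(1.210526) = 0.082974
20 * 0.082974 = 1.6595
L = 78 + 1.6595 = 79.7 dB

79.7


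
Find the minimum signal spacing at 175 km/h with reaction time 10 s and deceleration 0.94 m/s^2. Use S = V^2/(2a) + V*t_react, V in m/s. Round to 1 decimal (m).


V = 175 / 3.6 = 48.6111 m/s
Braking distance = 48.6111^2 / (2*0.94) = 1256.9362 m
Sighting distance = 48.6111 * 10 = 486.1111 m
S = 1256.9362 + 486.1111 = 1743.0 m

1743.0


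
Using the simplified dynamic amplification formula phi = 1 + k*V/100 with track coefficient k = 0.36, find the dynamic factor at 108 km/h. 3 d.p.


phi = 1 + k * V / 100
phi = 1 + 0.36 * 108 / 100
phi = 1 + 0.3888
phi = 1.389

1.389


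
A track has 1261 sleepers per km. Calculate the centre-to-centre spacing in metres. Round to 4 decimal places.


Spacing = 1000 m / number of sleepers
Spacing = 1000 / 1261
Spacing = 0.7930 m

0.7930


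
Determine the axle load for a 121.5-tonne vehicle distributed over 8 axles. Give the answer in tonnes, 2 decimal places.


Load per axle = total weight / number of axles
Load = 121.5 / 8
Load = 15.19 tonnes

15.19


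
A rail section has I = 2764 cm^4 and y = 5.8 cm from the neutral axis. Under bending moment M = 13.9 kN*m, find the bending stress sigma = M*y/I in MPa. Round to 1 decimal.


Convert units:
M = 13.9 kN*m = 13900000 N*mm
y = 5.8 cm = 58 mm
I = 2764 cm^4 = 27640000 mm^4
sigma = 13900000 * 58 / 27640000
sigma = 29.2 MPa

29.2


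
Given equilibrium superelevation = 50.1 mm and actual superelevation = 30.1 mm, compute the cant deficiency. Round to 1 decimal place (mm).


Cant deficiency = equilibrium cant - actual cant
CD = 50.1 - 30.1
CD = 20.0 mm

20.0


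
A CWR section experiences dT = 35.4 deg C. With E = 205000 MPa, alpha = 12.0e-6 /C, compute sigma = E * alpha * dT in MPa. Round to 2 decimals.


sigma = E * alpha * dT
sigma = 205000 * 12.0e-6 * 35.4
sigma = 2.46 * 35.4
sigma = 87.08 MPa

87.08


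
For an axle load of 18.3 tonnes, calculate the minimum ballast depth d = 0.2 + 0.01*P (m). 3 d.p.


d = 0.2 + 0.01 * 18.3
d = 0.2 + 0.183
d = 0.383 m

0.383


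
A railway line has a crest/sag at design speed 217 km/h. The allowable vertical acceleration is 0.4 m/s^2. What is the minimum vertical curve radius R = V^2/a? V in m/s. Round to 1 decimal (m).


Convert speed: V = 217 / 3.6 = 60.2778 m/s
V^2 = 3633.4105 m^2/s^2
R_v = 3633.4105 / 0.4
R_v = 9083.5 m

9083.5


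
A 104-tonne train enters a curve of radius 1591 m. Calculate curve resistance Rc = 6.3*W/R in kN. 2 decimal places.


Rc = 6.3 * W / R
Rc = 6.3 * 104 / 1591
Rc = 655.2 / 1591
Rc = 0.41 kN

0.41


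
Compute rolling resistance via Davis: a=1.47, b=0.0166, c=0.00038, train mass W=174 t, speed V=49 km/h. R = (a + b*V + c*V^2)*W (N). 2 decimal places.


b*V = 0.0166 * 49 = 0.8134
c*V^2 = 0.00038 * 2401 = 0.91238
R_per_t = 1.47 + 0.8134 + 0.91238 = 3.19578 N/t
R_total = 3.19578 * 174 = 556.07 N

556.07


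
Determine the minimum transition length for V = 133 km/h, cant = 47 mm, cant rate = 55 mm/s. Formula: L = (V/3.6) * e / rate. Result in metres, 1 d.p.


Convert speed: V = 133 / 3.6 = 36.9444 m/s
L = 36.9444 * 47 / 55
L = 1736.3889 / 55
L = 31.6 m

31.6


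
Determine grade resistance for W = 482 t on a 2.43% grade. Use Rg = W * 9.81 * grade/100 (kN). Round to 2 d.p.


Rg = W * 9.81 * grade / 100
Rg = 482 * 9.81 * 2.43 / 100
Rg = 4728.42 * 0.0243
Rg = 114.90 kN

114.90


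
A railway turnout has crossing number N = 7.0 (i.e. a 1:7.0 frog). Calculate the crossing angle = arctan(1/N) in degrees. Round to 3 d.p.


1/N = 1/7.0 = 0.142857
angle = arctan(0.142857) = 0.141897 rad
angle = 0.141897 * 180/pi = 8.130 degrees

8.130


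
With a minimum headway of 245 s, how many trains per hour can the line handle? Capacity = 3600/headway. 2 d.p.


Capacity = 3600 / headway
Capacity = 3600 / 245
Capacity = 14.69 trains/hour

14.69


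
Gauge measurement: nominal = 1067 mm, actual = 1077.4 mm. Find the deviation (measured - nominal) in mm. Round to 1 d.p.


Deviation = measured - nominal
Deviation = 1077.4 - 1067
Deviation = 10.4 mm

10.4


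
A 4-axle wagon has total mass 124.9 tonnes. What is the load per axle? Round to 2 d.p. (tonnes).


Load per axle = total weight / number of axles
Load = 124.9 / 4
Load = 31.23 tonnes

31.23


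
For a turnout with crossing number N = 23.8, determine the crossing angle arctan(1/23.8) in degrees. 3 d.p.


1/N = 1/23.8 = 0.042017
angle = arctan(0.042017) = 0.041992 rad
angle = 0.041992 * 180/pi = 2.406 degrees

2.406


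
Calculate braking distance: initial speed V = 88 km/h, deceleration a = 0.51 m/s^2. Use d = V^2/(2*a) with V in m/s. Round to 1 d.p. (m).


Convert speed: V = 88 / 3.6 = 24.4444 m/s
V^2 = 597.5309
d = 597.5309 / (2 * 0.51)
d = 597.5309 / 1.02
d = 585.8 m

585.8


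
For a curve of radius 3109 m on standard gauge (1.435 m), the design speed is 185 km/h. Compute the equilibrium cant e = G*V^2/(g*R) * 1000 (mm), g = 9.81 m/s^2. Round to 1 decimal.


Convert speed: V = 185 / 3.6 = 51.3889 m/s
Apply formula: e = 1.435 * 51.3889^2 / (9.81 * 3109)
e = 1.435 * 2640.8179 / 30499.29
e = 0.124251 m = 124.3 mm

124.3


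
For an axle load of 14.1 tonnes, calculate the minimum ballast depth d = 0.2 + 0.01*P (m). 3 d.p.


d = 0.2 + 0.01 * 14.1
d = 0.2 + 0.141
d = 0.341 m

0.341


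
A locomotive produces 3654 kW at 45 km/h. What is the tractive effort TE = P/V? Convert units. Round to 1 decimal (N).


Convert: P = 3654 kW = 3654000 W
V = 45 / 3.6 = 12.5 m/s
TE = 3654000 / 12.5
TE = 292320.0 N

292320.0


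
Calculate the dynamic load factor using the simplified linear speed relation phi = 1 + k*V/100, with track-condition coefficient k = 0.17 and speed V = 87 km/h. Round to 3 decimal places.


phi = 1 + k * V / 100
phi = 1 + 0.17 * 87 / 100
phi = 1 + 0.1479
phi = 1.148

1.148


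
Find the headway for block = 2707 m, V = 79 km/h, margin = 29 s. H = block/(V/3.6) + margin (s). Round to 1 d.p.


V = 79 / 3.6 = 21.9444 m/s
Block traversal time = 2707 / 21.9444 = 123.357 s
Headway = 123.357 + 29
Headway = 152.4 s

152.4


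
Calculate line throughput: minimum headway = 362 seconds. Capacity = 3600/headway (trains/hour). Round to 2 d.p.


Capacity = 3600 / headway
Capacity = 3600 / 362
Capacity = 9.94 trains/hour

9.94


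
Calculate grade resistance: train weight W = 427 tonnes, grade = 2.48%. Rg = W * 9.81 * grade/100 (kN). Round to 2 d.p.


Rg = W * 9.81 * grade / 100
Rg = 427 * 9.81 * 2.48 / 100
Rg = 4188.87 * 0.0248
Rg = 103.88 kN

103.88


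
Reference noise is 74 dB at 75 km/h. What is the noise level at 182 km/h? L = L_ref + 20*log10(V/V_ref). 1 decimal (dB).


V/V_ref = 182 / 75 = 2.426667
log10(2.426667) = 0.38501
20 * 0.38501 = 7.7002
L = 74 + 7.7002 = 81.7 dB

81.7


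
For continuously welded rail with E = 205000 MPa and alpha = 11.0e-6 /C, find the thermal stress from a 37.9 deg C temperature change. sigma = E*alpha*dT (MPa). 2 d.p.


sigma = E * alpha * dT
sigma = 205000 * 11.0e-6 * 37.9
sigma = 2.255 * 37.9
sigma = 85.46 MPa

85.46


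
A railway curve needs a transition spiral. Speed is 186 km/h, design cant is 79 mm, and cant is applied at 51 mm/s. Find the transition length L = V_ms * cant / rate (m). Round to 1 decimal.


Convert speed: V = 186 / 3.6 = 51.6667 m/s
L = 51.6667 * 79 / 51
L = 4081.6667 / 51
L = 80.0 m

80.0


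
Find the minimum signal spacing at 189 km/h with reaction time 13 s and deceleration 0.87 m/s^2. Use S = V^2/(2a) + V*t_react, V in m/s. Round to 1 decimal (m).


V = 189 / 3.6 = 52.5 m/s
Braking distance = 52.5^2 / (2*0.87) = 1584.0517 m
Sighting distance = 52.5 * 13 = 682.5 m
S = 1584.0517 + 682.5 = 2266.6 m

2266.6


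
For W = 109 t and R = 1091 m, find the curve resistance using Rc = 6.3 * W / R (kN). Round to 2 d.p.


Rc = 6.3 * W / R
Rc = 6.3 * 109 / 1091
Rc = 686.7 / 1091
Rc = 0.63 kN

0.63


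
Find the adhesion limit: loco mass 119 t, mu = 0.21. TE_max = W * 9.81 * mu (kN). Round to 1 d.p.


TE_max = W * g * mu
TE_max = 119 * 9.81 * 0.21
TE_max = 1167.39 * 0.21
TE_max = 245.2 kN

245.2


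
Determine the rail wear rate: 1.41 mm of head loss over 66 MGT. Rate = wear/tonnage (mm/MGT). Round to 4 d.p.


Wear rate = total wear / cumulative tonnage
Rate = 1.41 / 66
Rate = 0.0214 mm/MGT

0.0214


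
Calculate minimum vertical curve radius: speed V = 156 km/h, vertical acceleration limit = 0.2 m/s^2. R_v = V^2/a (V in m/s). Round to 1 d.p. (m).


Convert speed: V = 156 / 3.6 = 43.3333 m/s
V^2 = 1877.7778 m^2/s^2
R_v = 1877.7778 / 0.2
R_v = 9388.9 m

9388.9


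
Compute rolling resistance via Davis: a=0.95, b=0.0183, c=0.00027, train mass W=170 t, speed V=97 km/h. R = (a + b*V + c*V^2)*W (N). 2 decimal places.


b*V = 0.0183 * 97 = 1.7751
c*V^2 = 0.00027 * 9409 = 2.54043
R_per_t = 0.95 + 1.7751 + 2.54043 = 5.26553 N/t
R_total = 5.26553 * 170 = 895.14 N

895.14


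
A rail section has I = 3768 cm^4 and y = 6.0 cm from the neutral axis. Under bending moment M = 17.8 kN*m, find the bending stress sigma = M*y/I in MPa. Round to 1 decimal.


Convert units:
M = 17.8 kN*m = 17800000 N*mm
y = 6.0 cm = 60 mm
I = 3768 cm^4 = 37680000 mm^4
sigma = 17800000 * 60 / 37680000
sigma = 28.3 MPa

28.3


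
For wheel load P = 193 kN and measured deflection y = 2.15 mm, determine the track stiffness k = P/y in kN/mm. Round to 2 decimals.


Track stiffness k = P / y
k = 193 / 2.15
k = 89.77 kN/mm

89.77


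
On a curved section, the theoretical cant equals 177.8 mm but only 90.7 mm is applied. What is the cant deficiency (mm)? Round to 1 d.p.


Cant deficiency = equilibrium cant - actual cant
CD = 177.8 - 90.7
CD = 87.1 mm

87.1


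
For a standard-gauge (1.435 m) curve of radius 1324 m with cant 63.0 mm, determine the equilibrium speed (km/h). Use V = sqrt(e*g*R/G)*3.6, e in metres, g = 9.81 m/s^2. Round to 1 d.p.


Convert cant: e = 63.0 mm = 0.0630 m
V_ms = sqrt(0.0630 * 9.81 * 1324 / 1.435)
V_ms = sqrt(570.224195) = 23.8794 m/s
V = 23.8794 * 3.6 = 86.0 km/h

86.0


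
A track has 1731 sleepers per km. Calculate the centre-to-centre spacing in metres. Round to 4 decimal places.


Spacing = 1000 m / number of sleepers
Spacing = 1000 / 1731
Spacing = 0.5777 m

0.5777


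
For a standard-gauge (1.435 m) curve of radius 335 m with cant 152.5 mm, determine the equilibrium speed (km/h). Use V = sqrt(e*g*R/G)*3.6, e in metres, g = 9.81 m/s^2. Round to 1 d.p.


Convert cant: e = 152.5 mm = 0.1525 m
V_ms = sqrt(0.1525 * 9.81 * 335 / 1.435)
V_ms = sqrt(349.246254) = 18.6881 m/s
V = 18.6881 * 3.6 = 67.3 km/h

67.3


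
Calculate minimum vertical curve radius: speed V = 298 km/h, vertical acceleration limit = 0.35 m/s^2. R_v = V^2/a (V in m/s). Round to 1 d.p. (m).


Convert speed: V = 298 / 3.6 = 82.7778 m/s
V^2 = 6852.1605 m^2/s^2
R_v = 6852.1605 / 0.35
R_v = 19577.6 m

19577.6


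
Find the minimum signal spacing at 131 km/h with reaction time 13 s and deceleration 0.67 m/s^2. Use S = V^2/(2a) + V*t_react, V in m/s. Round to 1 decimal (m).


V = 131 / 3.6 = 36.3889 m/s
Braking distance = 36.3889^2 / (2*0.67) = 988.1726 m
Sighting distance = 36.3889 * 13 = 473.0556 m
S = 988.1726 + 473.0556 = 1461.2 m

1461.2


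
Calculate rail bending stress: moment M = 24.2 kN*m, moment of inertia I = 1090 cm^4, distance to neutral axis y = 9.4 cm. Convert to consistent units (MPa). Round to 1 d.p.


Convert units:
M = 24.2 kN*m = 24200000 N*mm
y = 9.4 cm = 94 mm
I = 1090 cm^4 = 10900000 mm^4
sigma = 24200000 * 94 / 10900000
sigma = 208.7 MPa

208.7


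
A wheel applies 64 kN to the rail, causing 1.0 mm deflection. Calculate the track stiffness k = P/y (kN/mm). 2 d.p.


Track stiffness k = P / y
k = 64 / 1.0
k = 64.00 kN/mm

64.00


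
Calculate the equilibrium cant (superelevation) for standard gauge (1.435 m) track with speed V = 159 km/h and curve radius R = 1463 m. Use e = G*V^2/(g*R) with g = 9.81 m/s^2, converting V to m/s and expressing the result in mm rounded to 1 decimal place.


Convert speed: V = 159 / 3.6 = 44.1667 m/s
Apply formula: e = 1.435 * 44.1667^2 / (9.81 * 1463)
e = 1.435 * 1950.6944 / 14352.03
e = 0.195042 m = 195.0 mm

195.0


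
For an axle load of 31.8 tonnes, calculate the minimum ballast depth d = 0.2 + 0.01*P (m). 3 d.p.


d = 0.2 + 0.01 * 31.8
d = 0.2 + 0.318
d = 0.518 m

0.518


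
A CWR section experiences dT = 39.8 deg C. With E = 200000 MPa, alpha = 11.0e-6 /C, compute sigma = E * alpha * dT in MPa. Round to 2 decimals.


sigma = E * alpha * dT
sigma = 200000 * 11.0e-6 * 39.8
sigma = 2.2 * 39.8
sigma = 87.56 MPa

87.56


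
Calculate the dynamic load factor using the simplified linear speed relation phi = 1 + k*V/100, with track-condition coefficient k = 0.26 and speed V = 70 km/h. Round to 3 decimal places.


phi = 1 + k * V / 100
phi = 1 + 0.26 * 70 / 100
phi = 1 + 0.182
phi = 1.182

1.182


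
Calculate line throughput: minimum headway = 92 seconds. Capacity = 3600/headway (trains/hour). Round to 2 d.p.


Capacity = 3600 / headway
Capacity = 3600 / 92
Capacity = 39.13 trains/hour

39.13


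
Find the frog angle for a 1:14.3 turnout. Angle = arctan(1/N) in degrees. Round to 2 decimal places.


1/N = 1/14.3 = 0.06993
angle = arctan(0.06993) = 0.069816 rad
angle = 0.069816 * 180/pi = 4.00 degrees

4.00


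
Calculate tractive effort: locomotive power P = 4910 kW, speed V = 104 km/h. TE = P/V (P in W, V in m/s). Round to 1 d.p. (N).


Convert: P = 4910 kW = 4910000 W
V = 104 / 3.6 = 28.8889 m/s
TE = 4910000 / 28.8889
TE = 169961.5 N

169961.5


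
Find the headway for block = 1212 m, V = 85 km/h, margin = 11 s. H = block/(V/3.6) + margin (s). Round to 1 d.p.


V = 85 / 3.6 = 23.6111 m/s
Block traversal time = 1212 / 23.6111 = 51.3318 s
Headway = 51.3318 + 11
Headway = 62.3 s

62.3


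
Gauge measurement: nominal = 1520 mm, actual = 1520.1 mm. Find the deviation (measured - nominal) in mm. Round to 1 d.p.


Deviation = measured - nominal
Deviation = 1520.1 - 1520
Deviation = 0.1 mm

0.1


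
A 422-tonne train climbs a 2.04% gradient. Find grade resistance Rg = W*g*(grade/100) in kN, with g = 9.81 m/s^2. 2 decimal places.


Rg = W * 9.81 * grade / 100
Rg = 422 * 9.81 * 2.04 / 100
Rg = 4139.82 * 0.0204
Rg = 84.45 kN

84.45


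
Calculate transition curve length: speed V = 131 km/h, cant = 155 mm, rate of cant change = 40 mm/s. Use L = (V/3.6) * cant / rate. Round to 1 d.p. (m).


Convert speed: V = 131 / 3.6 = 36.3889 m/s
L = 36.3889 * 155 / 40
L = 5640.2778 / 40
L = 141.0 m

141.0


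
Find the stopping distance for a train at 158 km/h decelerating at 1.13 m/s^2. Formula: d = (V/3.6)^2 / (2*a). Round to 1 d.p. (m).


Convert speed: V = 158 / 3.6 = 43.8889 m/s
V^2 = 1926.2346
d = 1926.2346 / (2 * 1.13)
d = 1926.2346 / 2.26
d = 852.3 m

852.3


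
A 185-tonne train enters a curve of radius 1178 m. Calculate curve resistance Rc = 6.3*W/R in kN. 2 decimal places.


Rc = 6.3 * W / R
Rc = 6.3 * 185 / 1178
Rc = 1165.5 / 1178
Rc = 0.99 kN

0.99


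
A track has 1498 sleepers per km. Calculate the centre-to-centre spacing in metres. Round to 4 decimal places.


Spacing = 1000 m / number of sleepers
Spacing = 1000 / 1498
Spacing = 0.6676 m

0.6676


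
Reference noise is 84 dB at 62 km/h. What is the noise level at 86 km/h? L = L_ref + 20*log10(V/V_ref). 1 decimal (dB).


V/V_ref = 86 / 62 = 1.387097
log10(1.387097) = 0.142107
20 * 0.142107 = 2.8421
L = 84 + 2.8421 = 86.8 dB

86.8


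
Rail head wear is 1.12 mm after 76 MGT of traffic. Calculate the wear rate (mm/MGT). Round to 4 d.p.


Wear rate = total wear / cumulative tonnage
Rate = 1.12 / 76
Rate = 0.0147 mm/MGT

0.0147


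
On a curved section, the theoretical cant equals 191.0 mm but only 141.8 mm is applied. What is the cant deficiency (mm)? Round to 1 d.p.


Cant deficiency = equilibrium cant - actual cant
CD = 191.0 - 141.8
CD = 49.2 mm

49.2


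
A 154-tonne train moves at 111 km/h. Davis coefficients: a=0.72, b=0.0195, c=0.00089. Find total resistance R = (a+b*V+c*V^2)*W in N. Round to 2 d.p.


b*V = 0.0195 * 111 = 2.1645
c*V^2 = 0.00089 * 12321 = 10.96569
R_per_t = 0.72 + 2.1645 + 10.96569 = 13.85019 N/t
R_total = 13.85019 * 154 = 2132.93 N

2132.93


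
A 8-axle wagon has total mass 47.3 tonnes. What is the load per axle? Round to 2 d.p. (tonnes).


Load per axle = total weight / number of axles
Load = 47.3 / 8
Load = 5.91 tonnes

5.91


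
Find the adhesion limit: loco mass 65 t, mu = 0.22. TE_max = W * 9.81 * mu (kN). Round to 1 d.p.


TE_max = W * g * mu
TE_max = 65 * 9.81 * 0.22
TE_max = 637.65 * 0.22
TE_max = 140.3 kN

140.3


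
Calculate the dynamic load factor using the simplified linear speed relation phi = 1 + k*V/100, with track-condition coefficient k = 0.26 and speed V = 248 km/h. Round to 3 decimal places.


phi = 1 + k * V / 100
phi = 1 + 0.26 * 248 / 100
phi = 1 + 0.6448
phi = 1.645

1.645


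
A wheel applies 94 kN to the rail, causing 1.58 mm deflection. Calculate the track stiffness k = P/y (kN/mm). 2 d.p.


Track stiffness k = P / y
k = 94 / 1.58
k = 59.49 kN/mm

59.49


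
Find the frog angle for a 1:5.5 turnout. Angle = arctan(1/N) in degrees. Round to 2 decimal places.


1/N = 1/5.5 = 0.181818
angle = arctan(0.181818) = 0.179853 rad
angle = 0.179853 * 180/pi = 10.30 degrees

10.30


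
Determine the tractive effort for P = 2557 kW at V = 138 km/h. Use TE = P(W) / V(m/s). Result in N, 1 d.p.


Convert: P = 2557 kW = 2557000 W
V = 138 / 3.6 = 38.3333 m/s
TE = 2557000 / 38.3333
TE = 66704.3 N

66704.3


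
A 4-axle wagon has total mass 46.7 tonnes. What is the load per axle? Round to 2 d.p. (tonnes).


Load per axle = total weight / number of axles
Load = 46.7 / 4
Load = 11.68 tonnes

11.68


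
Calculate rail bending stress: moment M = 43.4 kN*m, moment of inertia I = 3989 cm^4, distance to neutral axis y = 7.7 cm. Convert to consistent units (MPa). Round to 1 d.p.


Convert units:
M = 43.4 kN*m = 43400000 N*mm
y = 7.7 cm = 77 mm
I = 3989 cm^4 = 39890000 mm^4
sigma = 43400000 * 77 / 39890000
sigma = 83.8 MPa

83.8


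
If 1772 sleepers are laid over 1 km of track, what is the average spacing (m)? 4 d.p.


Spacing = 1000 m / number of sleepers
Spacing = 1000 / 1772
Spacing = 0.5643 m

0.5643


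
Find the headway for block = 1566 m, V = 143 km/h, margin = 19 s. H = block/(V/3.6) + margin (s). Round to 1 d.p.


V = 143 / 3.6 = 39.7222 m/s
Block traversal time = 1566 / 39.7222 = 39.4238 s
Headway = 39.4238 + 19
Headway = 58.4 s

58.4


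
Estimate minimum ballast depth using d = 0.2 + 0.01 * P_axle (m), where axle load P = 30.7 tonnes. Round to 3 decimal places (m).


d = 0.2 + 0.01 * 30.7
d = 0.2 + 0.307
d = 0.507 m

0.507


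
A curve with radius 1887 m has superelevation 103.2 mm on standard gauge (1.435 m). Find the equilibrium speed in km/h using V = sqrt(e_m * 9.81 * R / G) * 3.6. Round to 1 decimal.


Convert cant: e = 103.2 mm = 0.1032 m
V_ms = sqrt(0.1032 * 9.81 * 1887 / 1.435)
V_ms = sqrt(1331.277843) = 36.4867 m/s
V = 36.4867 * 3.6 = 131.4 km/h

131.4


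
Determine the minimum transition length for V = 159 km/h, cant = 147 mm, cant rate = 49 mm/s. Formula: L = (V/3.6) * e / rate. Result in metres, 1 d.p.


Convert speed: V = 159 / 3.6 = 44.1667 m/s
L = 44.1667 * 147 / 49
L = 6492.5 / 49
L = 132.5 m

132.5


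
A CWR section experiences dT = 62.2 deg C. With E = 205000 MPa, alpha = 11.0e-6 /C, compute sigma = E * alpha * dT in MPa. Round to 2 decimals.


sigma = E * alpha * dT
sigma = 205000 * 11.0e-6 * 62.2
sigma = 2.255 * 62.2
sigma = 140.26 MPa

140.26


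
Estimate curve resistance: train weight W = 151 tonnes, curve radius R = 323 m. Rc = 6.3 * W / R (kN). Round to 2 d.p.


Rc = 6.3 * W / R
Rc = 6.3 * 151 / 323
Rc = 951.3 / 323
Rc = 2.95 kN

2.95


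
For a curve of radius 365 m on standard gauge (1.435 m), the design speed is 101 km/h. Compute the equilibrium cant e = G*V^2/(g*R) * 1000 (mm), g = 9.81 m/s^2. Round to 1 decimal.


Convert speed: V = 101 / 3.6 = 28.0556 m/s
Apply formula: e = 1.435 * 28.0556^2 / (9.81 * 365)
e = 1.435 * 787.1142 / 3580.65
e = 0.315448 m = 315.4 mm

315.4


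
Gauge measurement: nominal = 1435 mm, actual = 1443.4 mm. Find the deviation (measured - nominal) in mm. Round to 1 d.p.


Deviation = measured - nominal
Deviation = 1443.4 - 1435
Deviation = 8.4 mm

8.4


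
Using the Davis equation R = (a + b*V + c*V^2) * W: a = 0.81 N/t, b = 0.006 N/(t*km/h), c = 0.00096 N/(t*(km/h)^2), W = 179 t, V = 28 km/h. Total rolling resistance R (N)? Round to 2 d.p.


b*V = 0.006 * 28 = 0.168
c*V^2 = 0.00096 * 784 = 0.75264
R_per_t = 0.81 + 0.168 + 0.75264 = 1.73064 N/t
R_total = 1.73064 * 179 = 309.78 N

309.78


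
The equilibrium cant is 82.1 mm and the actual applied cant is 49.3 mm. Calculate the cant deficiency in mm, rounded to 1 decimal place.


Cant deficiency = equilibrium cant - actual cant
CD = 82.1 - 49.3
CD = 32.8 mm

32.8


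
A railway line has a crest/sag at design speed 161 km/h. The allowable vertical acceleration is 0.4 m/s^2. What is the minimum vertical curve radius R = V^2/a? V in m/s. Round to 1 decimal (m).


Convert speed: V = 161 / 3.6 = 44.7222 m/s
V^2 = 2000.0772 m^2/s^2
R_v = 2000.0772 / 0.4
R_v = 5000.2 m

5000.2


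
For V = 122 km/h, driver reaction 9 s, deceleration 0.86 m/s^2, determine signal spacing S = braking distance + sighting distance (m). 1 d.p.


V = 122 / 3.6 = 33.8889 m/s
Braking distance = 33.8889^2 / (2*0.86) = 667.7074 m
Sighting distance = 33.8889 * 9 = 305.0 m
S = 667.7074 + 305.0 = 972.7 m

972.7


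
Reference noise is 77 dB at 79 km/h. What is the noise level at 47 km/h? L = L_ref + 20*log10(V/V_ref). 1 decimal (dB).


V/V_ref = 47 / 79 = 0.594937
log10(0.594937) = -0.225529
20 * -0.225529 = -4.5106
L = 77 + -4.5106 = 72.5 dB

72.5


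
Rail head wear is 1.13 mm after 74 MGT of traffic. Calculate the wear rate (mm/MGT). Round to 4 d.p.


Wear rate = total wear / cumulative tonnage
Rate = 1.13 / 74
Rate = 0.0153 mm/MGT

0.0153


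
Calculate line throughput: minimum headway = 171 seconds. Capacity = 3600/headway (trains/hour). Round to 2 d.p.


Capacity = 3600 / headway
Capacity = 3600 / 171
Capacity = 21.05 trains/hour

21.05


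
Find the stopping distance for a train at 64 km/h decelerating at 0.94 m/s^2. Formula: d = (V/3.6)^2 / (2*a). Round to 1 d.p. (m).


Convert speed: V = 64 / 3.6 = 17.7778 m/s
V^2 = 316.0494
d = 316.0494 / (2 * 0.94)
d = 316.0494 / 1.88
d = 168.1 m

168.1


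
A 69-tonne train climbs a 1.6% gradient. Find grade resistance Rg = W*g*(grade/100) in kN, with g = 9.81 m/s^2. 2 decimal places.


Rg = W * 9.81 * grade / 100
Rg = 69 * 9.81 * 1.6 / 100
Rg = 676.89 * 0.016
Rg = 10.83 kN

10.83


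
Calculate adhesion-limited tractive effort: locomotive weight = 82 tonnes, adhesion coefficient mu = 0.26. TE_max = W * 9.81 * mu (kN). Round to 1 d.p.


TE_max = W * g * mu
TE_max = 82 * 9.81 * 0.26
TE_max = 804.42 * 0.26
TE_max = 209.1 kN

209.1


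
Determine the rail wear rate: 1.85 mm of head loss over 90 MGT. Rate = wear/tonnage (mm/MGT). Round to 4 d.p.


Wear rate = total wear / cumulative tonnage
Rate = 1.85 / 90
Rate = 0.0206 mm/MGT

0.0206


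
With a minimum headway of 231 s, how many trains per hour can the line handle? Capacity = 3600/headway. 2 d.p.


Capacity = 3600 / headway
Capacity = 3600 / 231
Capacity = 15.58 trains/hour

15.58


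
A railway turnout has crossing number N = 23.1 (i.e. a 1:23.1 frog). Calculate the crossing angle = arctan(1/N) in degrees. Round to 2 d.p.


1/N = 1/23.1 = 0.04329
angle = arctan(0.04329) = 0.043263 rad
angle = 0.043263 * 180/pi = 2.48 degrees

2.48


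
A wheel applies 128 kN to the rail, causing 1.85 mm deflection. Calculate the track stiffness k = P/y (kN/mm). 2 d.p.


Track stiffness k = P / y
k = 128 / 1.85
k = 69.19 kN/mm

69.19


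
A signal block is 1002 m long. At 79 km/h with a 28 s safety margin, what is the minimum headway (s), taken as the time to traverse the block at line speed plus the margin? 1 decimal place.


V = 79 / 3.6 = 21.9444 m/s
Block traversal time = 1002 / 21.9444 = 45.6608 s
Headway = 45.6608 + 28
Headway = 73.7 s

73.7


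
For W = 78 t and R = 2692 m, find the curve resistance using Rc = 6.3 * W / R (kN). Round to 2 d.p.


Rc = 6.3 * W / R
Rc = 6.3 * 78 / 2692
Rc = 491.4 / 2692
Rc = 0.18 kN

0.18


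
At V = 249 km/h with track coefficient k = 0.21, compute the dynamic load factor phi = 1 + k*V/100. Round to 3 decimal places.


phi = 1 + k * V / 100
phi = 1 + 0.21 * 249 / 100
phi = 1 + 0.5229
phi = 1.523

1.523


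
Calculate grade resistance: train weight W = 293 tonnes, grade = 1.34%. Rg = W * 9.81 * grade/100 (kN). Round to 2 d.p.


Rg = W * 9.81 * grade / 100
Rg = 293 * 9.81 * 1.34 / 100
Rg = 2874.33 * 0.0134
Rg = 38.52 kN

38.52


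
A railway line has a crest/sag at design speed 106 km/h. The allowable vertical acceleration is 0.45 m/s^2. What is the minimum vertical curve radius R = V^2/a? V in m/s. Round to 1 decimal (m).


Convert speed: V = 106 / 3.6 = 29.4444 m/s
V^2 = 866.9753 m^2/s^2
R_v = 866.9753 / 0.45
R_v = 1926.6 m

1926.6


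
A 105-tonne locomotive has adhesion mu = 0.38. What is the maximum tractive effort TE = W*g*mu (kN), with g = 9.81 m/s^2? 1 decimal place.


TE_max = W * g * mu
TE_max = 105 * 9.81 * 0.38
TE_max = 1030.05 * 0.38
TE_max = 391.4 kN

391.4


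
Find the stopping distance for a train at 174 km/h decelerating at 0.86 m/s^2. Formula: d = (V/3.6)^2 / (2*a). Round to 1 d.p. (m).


Convert speed: V = 174 / 3.6 = 48.3333 m/s
V^2 = 2336.1111
d = 2336.1111 / (2 * 0.86)
d = 2336.1111 / 1.72
d = 1358.2 m

1358.2


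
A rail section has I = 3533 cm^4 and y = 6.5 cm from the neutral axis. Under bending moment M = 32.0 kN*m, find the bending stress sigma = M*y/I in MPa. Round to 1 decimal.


Convert units:
M = 32.0 kN*m = 32000000 N*mm
y = 6.5 cm = 65 mm
I = 3533 cm^4 = 35330000 mm^4
sigma = 32000000 * 65 / 35330000
sigma = 58.9 MPa

58.9


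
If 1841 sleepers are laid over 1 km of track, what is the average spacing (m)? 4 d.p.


Spacing = 1000 m / number of sleepers
Spacing = 1000 / 1841
Spacing = 0.5432 m

0.5432


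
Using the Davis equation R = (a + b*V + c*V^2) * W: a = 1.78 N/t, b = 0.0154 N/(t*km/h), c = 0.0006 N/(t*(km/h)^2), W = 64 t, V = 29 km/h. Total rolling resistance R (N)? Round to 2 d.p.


b*V = 0.0154 * 29 = 0.4466
c*V^2 = 0.0006 * 841 = 0.5046
R_per_t = 1.78 + 0.4466 + 0.5046 = 2.7312 N/t
R_total = 2.7312 * 64 = 174.80 N

174.80


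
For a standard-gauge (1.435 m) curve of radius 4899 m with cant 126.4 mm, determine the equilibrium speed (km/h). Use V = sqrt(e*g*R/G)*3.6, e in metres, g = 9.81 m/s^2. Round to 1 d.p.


Convert cant: e = 126.4 mm = 0.1264 m
V_ms = sqrt(0.1264 * 9.81 * 4899 / 1.435)
V_ms = sqrt(4233.227607) = 65.0633 m/s
V = 65.0633 * 3.6 = 234.2 km/h

234.2
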